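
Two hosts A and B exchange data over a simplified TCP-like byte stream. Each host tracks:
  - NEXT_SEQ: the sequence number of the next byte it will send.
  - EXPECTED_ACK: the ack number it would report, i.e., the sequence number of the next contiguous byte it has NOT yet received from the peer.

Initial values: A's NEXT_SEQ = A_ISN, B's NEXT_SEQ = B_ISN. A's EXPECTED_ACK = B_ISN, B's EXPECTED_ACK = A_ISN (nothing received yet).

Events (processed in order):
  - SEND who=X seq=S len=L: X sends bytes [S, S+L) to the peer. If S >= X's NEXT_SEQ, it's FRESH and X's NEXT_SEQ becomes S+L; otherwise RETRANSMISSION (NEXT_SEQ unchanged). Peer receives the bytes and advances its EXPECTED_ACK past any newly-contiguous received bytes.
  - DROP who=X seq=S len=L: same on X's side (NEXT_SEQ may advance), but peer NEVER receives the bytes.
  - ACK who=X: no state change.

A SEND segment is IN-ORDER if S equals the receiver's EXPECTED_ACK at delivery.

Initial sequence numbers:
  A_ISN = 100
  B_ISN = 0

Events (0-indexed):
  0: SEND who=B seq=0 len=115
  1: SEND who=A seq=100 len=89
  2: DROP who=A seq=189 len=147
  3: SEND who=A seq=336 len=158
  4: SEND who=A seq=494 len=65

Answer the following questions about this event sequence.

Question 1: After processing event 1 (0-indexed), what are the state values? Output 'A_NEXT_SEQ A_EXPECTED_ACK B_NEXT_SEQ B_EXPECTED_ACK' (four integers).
After event 0: A_seq=100 A_ack=115 B_seq=115 B_ack=100
After event 1: A_seq=189 A_ack=115 B_seq=115 B_ack=189

189 115 115 189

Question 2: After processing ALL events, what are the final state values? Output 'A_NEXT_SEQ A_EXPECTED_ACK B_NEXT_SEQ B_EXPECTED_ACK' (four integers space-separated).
Answer: 559 115 115 189

Derivation:
After event 0: A_seq=100 A_ack=115 B_seq=115 B_ack=100
After event 1: A_seq=189 A_ack=115 B_seq=115 B_ack=189
After event 2: A_seq=336 A_ack=115 B_seq=115 B_ack=189
After event 3: A_seq=494 A_ack=115 B_seq=115 B_ack=189
After event 4: A_seq=559 A_ack=115 B_seq=115 B_ack=189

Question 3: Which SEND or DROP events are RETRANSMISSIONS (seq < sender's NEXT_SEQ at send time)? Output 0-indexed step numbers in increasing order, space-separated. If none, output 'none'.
Step 0: SEND seq=0 -> fresh
Step 1: SEND seq=100 -> fresh
Step 2: DROP seq=189 -> fresh
Step 3: SEND seq=336 -> fresh
Step 4: SEND seq=494 -> fresh

Answer: none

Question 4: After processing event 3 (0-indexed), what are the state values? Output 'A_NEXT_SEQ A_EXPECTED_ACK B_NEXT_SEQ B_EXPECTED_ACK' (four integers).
After event 0: A_seq=100 A_ack=115 B_seq=115 B_ack=100
After event 1: A_seq=189 A_ack=115 B_seq=115 B_ack=189
After event 2: A_seq=336 A_ack=115 B_seq=115 B_ack=189
After event 3: A_seq=494 A_ack=115 B_seq=115 B_ack=189

494 115 115 189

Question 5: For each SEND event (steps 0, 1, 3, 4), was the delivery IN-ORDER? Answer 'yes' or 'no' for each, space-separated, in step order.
Answer: yes yes no no

Derivation:
Step 0: SEND seq=0 -> in-order
Step 1: SEND seq=100 -> in-order
Step 3: SEND seq=336 -> out-of-order
Step 4: SEND seq=494 -> out-of-order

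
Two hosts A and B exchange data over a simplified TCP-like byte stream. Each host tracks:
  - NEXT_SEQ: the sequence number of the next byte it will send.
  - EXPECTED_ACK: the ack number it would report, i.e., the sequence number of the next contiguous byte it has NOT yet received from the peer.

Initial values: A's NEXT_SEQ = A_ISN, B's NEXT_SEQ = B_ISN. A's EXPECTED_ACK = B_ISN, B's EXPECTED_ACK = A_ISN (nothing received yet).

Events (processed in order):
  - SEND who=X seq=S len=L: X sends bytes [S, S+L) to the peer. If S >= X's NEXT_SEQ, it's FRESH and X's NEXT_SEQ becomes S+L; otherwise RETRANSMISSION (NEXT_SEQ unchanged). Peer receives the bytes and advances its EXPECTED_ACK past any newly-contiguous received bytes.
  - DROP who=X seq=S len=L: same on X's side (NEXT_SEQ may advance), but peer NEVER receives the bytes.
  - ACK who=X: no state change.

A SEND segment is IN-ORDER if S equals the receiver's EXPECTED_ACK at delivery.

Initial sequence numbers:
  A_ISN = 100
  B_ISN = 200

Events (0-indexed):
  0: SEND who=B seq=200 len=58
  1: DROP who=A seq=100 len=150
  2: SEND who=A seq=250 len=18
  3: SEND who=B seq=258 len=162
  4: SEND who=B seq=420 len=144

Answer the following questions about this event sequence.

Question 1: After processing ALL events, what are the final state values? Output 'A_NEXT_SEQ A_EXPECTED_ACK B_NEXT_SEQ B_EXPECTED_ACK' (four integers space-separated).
Answer: 268 564 564 100

Derivation:
After event 0: A_seq=100 A_ack=258 B_seq=258 B_ack=100
After event 1: A_seq=250 A_ack=258 B_seq=258 B_ack=100
After event 2: A_seq=268 A_ack=258 B_seq=258 B_ack=100
After event 3: A_seq=268 A_ack=420 B_seq=420 B_ack=100
After event 4: A_seq=268 A_ack=564 B_seq=564 B_ack=100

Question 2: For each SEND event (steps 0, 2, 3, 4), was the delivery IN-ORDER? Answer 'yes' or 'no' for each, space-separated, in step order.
Answer: yes no yes yes

Derivation:
Step 0: SEND seq=200 -> in-order
Step 2: SEND seq=250 -> out-of-order
Step 3: SEND seq=258 -> in-order
Step 4: SEND seq=420 -> in-order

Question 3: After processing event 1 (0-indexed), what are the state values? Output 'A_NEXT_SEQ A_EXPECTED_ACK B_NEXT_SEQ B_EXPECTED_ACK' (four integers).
After event 0: A_seq=100 A_ack=258 B_seq=258 B_ack=100
After event 1: A_seq=250 A_ack=258 B_seq=258 B_ack=100

250 258 258 100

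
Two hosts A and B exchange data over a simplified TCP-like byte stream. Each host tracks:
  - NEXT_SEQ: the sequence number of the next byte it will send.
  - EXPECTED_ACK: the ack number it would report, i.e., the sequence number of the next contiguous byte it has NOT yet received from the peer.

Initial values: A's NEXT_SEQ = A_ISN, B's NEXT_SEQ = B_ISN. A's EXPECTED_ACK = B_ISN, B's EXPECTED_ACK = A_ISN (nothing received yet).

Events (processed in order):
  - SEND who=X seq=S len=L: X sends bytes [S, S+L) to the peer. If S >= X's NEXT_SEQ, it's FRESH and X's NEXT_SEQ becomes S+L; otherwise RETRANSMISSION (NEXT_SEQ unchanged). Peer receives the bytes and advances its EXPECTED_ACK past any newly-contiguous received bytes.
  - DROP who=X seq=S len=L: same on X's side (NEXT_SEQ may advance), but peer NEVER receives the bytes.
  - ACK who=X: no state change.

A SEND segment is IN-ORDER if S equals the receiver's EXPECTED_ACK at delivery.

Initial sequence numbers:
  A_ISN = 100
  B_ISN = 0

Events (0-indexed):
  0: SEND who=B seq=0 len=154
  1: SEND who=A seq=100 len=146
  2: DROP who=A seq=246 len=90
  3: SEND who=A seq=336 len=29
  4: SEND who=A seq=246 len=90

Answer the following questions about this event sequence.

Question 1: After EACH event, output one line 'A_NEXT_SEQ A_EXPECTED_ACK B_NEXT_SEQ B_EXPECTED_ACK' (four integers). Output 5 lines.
100 154 154 100
246 154 154 246
336 154 154 246
365 154 154 246
365 154 154 365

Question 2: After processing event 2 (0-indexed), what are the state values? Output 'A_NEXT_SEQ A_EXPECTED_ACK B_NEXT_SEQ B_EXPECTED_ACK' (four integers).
After event 0: A_seq=100 A_ack=154 B_seq=154 B_ack=100
After event 1: A_seq=246 A_ack=154 B_seq=154 B_ack=246
After event 2: A_seq=336 A_ack=154 B_seq=154 B_ack=246

336 154 154 246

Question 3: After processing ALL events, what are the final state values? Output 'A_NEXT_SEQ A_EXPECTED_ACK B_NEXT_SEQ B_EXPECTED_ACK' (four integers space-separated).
After event 0: A_seq=100 A_ack=154 B_seq=154 B_ack=100
After event 1: A_seq=246 A_ack=154 B_seq=154 B_ack=246
After event 2: A_seq=336 A_ack=154 B_seq=154 B_ack=246
After event 3: A_seq=365 A_ack=154 B_seq=154 B_ack=246
After event 4: A_seq=365 A_ack=154 B_seq=154 B_ack=365

Answer: 365 154 154 365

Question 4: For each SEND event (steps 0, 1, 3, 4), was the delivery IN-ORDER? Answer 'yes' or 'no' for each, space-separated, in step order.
Step 0: SEND seq=0 -> in-order
Step 1: SEND seq=100 -> in-order
Step 3: SEND seq=336 -> out-of-order
Step 4: SEND seq=246 -> in-order

Answer: yes yes no yes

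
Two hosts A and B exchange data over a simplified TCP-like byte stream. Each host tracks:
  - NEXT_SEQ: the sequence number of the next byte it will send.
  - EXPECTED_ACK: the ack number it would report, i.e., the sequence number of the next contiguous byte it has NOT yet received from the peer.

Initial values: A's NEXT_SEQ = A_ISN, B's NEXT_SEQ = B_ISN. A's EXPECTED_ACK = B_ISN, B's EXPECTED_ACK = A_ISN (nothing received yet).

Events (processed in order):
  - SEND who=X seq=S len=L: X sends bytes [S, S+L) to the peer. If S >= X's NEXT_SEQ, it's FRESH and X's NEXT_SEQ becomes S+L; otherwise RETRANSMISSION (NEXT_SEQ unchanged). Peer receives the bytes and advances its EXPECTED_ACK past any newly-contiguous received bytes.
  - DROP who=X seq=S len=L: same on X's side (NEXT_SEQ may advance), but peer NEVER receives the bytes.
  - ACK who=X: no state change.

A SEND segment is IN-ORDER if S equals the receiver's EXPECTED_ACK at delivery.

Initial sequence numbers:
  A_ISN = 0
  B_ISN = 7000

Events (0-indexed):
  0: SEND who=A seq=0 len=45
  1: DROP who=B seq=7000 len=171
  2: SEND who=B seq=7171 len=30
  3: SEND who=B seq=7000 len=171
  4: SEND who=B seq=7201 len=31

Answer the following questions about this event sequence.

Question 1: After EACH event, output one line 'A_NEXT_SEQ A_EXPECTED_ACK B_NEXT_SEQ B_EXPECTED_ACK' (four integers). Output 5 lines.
45 7000 7000 45
45 7000 7171 45
45 7000 7201 45
45 7201 7201 45
45 7232 7232 45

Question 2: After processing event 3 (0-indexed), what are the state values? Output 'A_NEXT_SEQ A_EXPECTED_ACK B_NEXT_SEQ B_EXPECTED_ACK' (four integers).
After event 0: A_seq=45 A_ack=7000 B_seq=7000 B_ack=45
After event 1: A_seq=45 A_ack=7000 B_seq=7171 B_ack=45
After event 2: A_seq=45 A_ack=7000 B_seq=7201 B_ack=45
After event 3: A_seq=45 A_ack=7201 B_seq=7201 B_ack=45

45 7201 7201 45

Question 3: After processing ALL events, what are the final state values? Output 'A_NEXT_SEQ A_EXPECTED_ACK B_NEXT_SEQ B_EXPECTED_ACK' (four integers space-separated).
After event 0: A_seq=45 A_ack=7000 B_seq=7000 B_ack=45
After event 1: A_seq=45 A_ack=7000 B_seq=7171 B_ack=45
After event 2: A_seq=45 A_ack=7000 B_seq=7201 B_ack=45
After event 3: A_seq=45 A_ack=7201 B_seq=7201 B_ack=45
After event 4: A_seq=45 A_ack=7232 B_seq=7232 B_ack=45

Answer: 45 7232 7232 45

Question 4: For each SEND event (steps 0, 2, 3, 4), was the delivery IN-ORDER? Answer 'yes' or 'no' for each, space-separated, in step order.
Answer: yes no yes yes

Derivation:
Step 0: SEND seq=0 -> in-order
Step 2: SEND seq=7171 -> out-of-order
Step 3: SEND seq=7000 -> in-order
Step 4: SEND seq=7201 -> in-order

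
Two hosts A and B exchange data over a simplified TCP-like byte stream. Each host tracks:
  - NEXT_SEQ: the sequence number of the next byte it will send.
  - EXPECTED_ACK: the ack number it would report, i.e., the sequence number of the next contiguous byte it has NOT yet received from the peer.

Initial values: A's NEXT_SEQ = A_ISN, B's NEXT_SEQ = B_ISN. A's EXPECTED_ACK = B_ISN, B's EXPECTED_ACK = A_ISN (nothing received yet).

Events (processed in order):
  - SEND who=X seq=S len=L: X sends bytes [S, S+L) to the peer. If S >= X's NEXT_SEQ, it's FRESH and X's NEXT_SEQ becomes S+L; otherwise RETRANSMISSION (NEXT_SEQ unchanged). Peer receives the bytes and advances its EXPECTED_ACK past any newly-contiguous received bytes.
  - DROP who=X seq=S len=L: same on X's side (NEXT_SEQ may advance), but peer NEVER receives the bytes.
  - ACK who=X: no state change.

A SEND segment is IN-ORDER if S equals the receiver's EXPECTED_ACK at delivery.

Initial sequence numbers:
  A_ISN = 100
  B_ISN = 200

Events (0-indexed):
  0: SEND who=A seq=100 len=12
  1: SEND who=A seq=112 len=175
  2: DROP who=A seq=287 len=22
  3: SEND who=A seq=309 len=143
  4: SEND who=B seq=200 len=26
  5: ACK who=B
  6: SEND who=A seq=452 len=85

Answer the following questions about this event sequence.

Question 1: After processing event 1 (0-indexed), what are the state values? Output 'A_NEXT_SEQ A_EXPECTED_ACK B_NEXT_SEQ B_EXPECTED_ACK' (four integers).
After event 0: A_seq=112 A_ack=200 B_seq=200 B_ack=112
After event 1: A_seq=287 A_ack=200 B_seq=200 B_ack=287

287 200 200 287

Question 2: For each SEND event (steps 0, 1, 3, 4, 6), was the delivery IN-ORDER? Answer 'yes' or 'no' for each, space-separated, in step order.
Answer: yes yes no yes no

Derivation:
Step 0: SEND seq=100 -> in-order
Step 1: SEND seq=112 -> in-order
Step 3: SEND seq=309 -> out-of-order
Step 4: SEND seq=200 -> in-order
Step 6: SEND seq=452 -> out-of-order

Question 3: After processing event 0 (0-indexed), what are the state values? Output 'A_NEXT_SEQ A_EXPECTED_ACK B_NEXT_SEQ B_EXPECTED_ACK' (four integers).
After event 0: A_seq=112 A_ack=200 B_seq=200 B_ack=112

112 200 200 112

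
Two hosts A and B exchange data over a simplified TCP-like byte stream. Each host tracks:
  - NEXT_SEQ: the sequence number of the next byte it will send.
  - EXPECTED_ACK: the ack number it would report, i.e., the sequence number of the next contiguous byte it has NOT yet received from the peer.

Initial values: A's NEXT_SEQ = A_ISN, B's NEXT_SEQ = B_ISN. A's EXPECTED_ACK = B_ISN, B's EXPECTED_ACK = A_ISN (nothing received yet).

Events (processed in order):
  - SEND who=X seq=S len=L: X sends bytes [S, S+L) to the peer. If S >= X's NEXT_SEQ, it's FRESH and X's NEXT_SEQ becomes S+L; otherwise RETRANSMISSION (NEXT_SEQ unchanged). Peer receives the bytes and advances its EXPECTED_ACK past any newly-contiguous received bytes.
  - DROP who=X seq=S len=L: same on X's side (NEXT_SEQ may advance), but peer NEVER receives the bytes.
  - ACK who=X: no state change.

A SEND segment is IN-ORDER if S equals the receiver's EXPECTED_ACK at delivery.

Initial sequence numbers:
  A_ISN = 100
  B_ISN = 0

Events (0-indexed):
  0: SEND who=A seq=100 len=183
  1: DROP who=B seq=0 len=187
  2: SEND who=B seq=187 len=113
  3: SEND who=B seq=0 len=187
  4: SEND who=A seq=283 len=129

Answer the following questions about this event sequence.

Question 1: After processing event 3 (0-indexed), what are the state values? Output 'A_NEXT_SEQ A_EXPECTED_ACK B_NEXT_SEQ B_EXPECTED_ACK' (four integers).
After event 0: A_seq=283 A_ack=0 B_seq=0 B_ack=283
After event 1: A_seq=283 A_ack=0 B_seq=187 B_ack=283
After event 2: A_seq=283 A_ack=0 B_seq=300 B_ack=283
After event 3: A_seq=283 A_ack=300 B_seq=300 B_ack=283

283 300 300 283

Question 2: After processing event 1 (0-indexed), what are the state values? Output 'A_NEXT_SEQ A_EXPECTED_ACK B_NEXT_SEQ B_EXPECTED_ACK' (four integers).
After event 0: A_seq=283 A_ack=0 B_seq=0 B_ack=283
After event 1: A_seq=283 A_ack=0 B_seq=187 B_ack=283

283 0 187 283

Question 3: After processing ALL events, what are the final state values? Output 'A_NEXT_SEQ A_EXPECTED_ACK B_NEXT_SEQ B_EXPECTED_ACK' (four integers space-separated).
Answer: 412 300 300 412

Derivation:
After event 0: A_seq=283 A_ack=0 B_seq=0 B_ack=283
After event 1: A_seq=283 A_ack=0 B_seq=187 B_ack=283
After event 2: A_seq=283 A_ack=0 B_seq=300 B_ack=283
After event 3: A_seq=283 A_ack=300 B_seq=300 B_ack=283
After event 4: A_seq=412 A_ack=300 B_seq=300 B_ack=412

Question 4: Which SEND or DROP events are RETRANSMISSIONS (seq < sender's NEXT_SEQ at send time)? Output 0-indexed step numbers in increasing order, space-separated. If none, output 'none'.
Answer: 3

Derivation:
Step 0: SEND seq=100 -> fresh
Step 1: DROP seq=0 -> fresh
Step 2: SEND seq=187 -> fresh
Step 3: SEND seq=0 -> retransmit
Step 4: SEND seq=283 -> fresh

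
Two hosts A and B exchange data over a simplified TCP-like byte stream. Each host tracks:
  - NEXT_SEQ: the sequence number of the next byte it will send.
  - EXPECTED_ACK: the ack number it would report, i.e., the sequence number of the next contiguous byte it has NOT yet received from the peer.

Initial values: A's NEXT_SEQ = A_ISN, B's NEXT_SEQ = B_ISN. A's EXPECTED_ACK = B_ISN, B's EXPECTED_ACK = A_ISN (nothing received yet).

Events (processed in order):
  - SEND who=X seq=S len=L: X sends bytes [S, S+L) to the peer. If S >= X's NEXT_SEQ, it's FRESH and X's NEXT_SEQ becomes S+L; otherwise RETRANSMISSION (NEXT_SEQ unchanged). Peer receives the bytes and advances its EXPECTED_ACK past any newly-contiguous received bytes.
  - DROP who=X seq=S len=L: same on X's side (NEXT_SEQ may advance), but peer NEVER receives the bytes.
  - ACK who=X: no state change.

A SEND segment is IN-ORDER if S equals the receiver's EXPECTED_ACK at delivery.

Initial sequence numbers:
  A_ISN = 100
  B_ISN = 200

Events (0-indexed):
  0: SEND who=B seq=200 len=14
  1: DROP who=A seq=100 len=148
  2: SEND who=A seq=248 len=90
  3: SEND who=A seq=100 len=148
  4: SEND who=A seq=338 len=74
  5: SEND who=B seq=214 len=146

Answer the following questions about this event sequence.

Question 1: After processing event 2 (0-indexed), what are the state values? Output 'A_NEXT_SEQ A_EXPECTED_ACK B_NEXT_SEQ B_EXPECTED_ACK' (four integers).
After event 0: A_seq=100 A_ack=214 B_seq=214 B_ack=100
After event 1: A_seq=248 A_ack=214 B_seq=214 B_ack=100
After event 2: A_seq=338 A_ack=214 B_seq=214 B_ack=100

338 214 214 100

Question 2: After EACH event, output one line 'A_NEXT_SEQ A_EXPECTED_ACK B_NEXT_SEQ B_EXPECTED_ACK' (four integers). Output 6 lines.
100 214 214 100
248 214 214 100
338 214 214 100
338 214 214 338
412 214 214 412
412 360 360 412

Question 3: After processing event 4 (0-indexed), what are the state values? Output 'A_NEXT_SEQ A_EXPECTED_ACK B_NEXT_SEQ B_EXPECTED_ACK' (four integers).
After event 0: A_seq=100 A_ack=214 B_seq=214 B_ack=100
After event 1: A_seq=248 A_ack=214 B_seq=214 B_ack=100
After event 2: A_seq=338 A_ack=214 B_seq=214 B_ack=100
After event 3: A_seq=338 A_ack=214 B_seq=214 B_ack=338
After event 4: A_seq=412 A_ack=214 B_seq=214 B_ack=412

412 214 214 412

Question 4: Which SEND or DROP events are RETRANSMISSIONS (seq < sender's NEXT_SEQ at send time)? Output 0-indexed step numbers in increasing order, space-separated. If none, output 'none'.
Answer: 3

Derivation:
Step 0: SEND seq=200 -> fresh
Step 1: DROP seq=100 -> fresh
Step 2: SEND seq=248 -> fresh
Step 3: SEND seq=100 -> retransmit
Step 4: SEND seq=338 -> fresh
Step 5: SEND seq=214 -> fresh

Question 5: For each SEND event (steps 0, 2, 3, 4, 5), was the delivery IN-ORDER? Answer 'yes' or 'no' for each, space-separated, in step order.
Step 0: SEND seq=200 -> in-order
Step 2: SEND seq=248 -> out-of-order
Step 3: SEND seq=100 -> in-order
Step 4: SEND seq=338 -> in-order
Step 5: SEND seq=214 -> in-order

Answer: yes no yes yes yes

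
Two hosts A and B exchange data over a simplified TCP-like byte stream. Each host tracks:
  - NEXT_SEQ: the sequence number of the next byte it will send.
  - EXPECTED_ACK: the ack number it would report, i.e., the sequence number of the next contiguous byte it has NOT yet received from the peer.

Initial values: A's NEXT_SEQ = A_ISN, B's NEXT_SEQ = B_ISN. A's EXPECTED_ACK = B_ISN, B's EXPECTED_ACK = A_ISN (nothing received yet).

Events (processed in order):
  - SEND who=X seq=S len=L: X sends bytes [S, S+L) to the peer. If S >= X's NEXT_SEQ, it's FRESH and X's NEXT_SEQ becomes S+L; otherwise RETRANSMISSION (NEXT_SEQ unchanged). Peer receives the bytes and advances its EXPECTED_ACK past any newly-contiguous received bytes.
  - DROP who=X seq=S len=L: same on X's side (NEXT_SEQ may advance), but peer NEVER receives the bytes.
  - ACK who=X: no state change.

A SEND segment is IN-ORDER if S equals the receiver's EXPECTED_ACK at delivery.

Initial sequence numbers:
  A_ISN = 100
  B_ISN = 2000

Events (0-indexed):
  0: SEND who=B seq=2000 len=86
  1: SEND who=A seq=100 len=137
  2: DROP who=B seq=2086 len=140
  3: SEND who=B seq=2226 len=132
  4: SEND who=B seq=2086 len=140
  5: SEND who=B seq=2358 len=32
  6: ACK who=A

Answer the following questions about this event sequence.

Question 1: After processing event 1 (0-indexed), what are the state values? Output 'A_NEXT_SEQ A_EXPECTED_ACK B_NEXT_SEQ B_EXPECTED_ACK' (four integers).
After event 0: A_seq=100 A_ack=2086 B_seq=2086 B_ack=100
After event 1: A_seq=237 A_ack=2086 B_seq=2086 B_ack=237

237 2086 2086 237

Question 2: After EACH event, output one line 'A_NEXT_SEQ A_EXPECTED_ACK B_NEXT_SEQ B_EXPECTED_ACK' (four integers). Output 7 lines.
100 2086 2086 100
237 2086 2086 237
237 2086 2226 237
237 2086 2358 237
237 2358 2358 237
237 2390 2390 237
237 2390 2390 237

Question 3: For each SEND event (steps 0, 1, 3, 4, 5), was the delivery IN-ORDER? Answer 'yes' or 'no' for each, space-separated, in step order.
Answer: yes yes no yes yes

Derivation:
Step 0: SEND seq=2000 -> in-order
Step 1: SEND seq=100 -> in-order
Step 3: SEND seq=2226 -> out-of-order
Step 4: SEND seq=2086 -> in-order
Step 5: SEND seq=2358 -> in-order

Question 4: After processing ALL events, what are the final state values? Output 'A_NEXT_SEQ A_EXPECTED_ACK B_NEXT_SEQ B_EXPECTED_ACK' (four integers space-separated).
Answer: 237 2390 2390 237

Derivation:
After event 0: A_seq=100 A_ack=2086 B_seq=2086 B_ack=100
After event 1: A_seq=237 A_ack=2086 B_seq=2086 B_ack=237
After event 2: A_seq=237 A_ack=2086 B_seq=2226 B_ack=237
After event 3: A_seq=237 A_ack=2086 B_seq=2358 B_ack=237
After event 4: A_seq=237 A_ack=2358 B_seq=2358 B_ack=237
After event 5: A_seq=237 A_ack=2390 B_seq=2390 B_ack=237
After event 6: A_seq=237 A_ack=2390 B_seq=2390 B_ack=237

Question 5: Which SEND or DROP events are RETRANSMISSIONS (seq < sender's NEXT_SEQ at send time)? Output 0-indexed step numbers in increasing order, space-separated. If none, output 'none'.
Answer: 4

Derivation:
Step 0: SEND seq=2000 -> fresh
Step 1: SEND seq=100 -> fresh
Step 2: DROP seq=2086 -> fresh
Step 3: SEND seq=2226 -> fresh
Step 4: SEND seq=2086 -> retransmit
Step 5: SEND seq=2358 -> fresh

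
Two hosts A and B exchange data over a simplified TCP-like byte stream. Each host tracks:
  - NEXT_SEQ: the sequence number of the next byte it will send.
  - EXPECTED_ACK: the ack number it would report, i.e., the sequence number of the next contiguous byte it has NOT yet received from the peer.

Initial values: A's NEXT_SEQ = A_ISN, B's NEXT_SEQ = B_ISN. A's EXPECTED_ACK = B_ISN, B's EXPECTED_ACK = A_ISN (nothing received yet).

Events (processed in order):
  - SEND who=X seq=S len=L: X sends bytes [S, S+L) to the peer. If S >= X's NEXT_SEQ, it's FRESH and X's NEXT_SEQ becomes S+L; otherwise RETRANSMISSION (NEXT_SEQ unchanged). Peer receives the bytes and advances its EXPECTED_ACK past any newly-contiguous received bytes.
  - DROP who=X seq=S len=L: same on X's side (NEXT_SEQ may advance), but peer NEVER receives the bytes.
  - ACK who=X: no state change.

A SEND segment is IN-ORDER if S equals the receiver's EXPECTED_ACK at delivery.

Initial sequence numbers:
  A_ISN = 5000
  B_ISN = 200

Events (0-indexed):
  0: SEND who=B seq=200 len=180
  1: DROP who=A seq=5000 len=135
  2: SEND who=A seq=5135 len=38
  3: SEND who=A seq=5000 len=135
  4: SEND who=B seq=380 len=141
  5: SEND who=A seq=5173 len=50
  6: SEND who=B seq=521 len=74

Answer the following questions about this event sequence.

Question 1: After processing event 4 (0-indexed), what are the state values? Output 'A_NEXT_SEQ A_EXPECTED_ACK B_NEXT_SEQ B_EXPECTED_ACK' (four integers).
After event 0: A_seq=5000 A_ack=380 B_seq=380 B_ack=5000
After event 1: A_seq=5135 A_ack=380 B_seq=380 B_ack=5000
After event 2: A_seq=5173 A_ack=380 B_seq=380 B_ack=5000
After event 3: A_seq=5173 A_ack=380 B_seq=380 B_ack=5173
After event 4: A_seq=5173 A_ack=521 B_seq=521 B_ack=5173

5173 521 521 5173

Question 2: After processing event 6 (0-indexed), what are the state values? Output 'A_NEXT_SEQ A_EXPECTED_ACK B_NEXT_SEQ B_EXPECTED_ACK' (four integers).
After event 0: A_seq=5000 A_ack=380 B_seq=380 B_ack=5000
After event 1: A_seq=5135 A_ack=380 B_seq=380 B_ack=5000
After event 2: A_seq=5173 A_ack=380 B_seq=380 B_ack=5000
After event 3: A_seq=5173 A_ack=380 B_seq=380 B_ack=5173
After event 4: A_seq=5173 A_ack=521 B_seq=521 B_ack=5173
After event 5: A_seq=5223 A_ack=521 B_seq=521 B_ack=5223
After event 6: A_seq=5223 A_ack=595 B_seq=595 B_ack=5223

5223 595 595 5223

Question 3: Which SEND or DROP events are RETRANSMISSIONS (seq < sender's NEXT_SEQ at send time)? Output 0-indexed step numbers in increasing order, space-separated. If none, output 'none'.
Answer: 3

Derivation:
Step 0: SEND seq=200 -> fresh
Step 1: DROP seq=5000 -> fresh
Step 2: SEND seq=5135 -> fresh
Step 3: SEND seq=5000 -> retransmit
Step 4: SEND seq=380 -> fresh
Step 5: SEND seq=5173 -> fresh
Step 6: SEND seq=521 -> fresh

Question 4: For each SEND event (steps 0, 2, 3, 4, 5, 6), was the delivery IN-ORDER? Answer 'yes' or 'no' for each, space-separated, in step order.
Answer: yes no yes yes yes yes

Derivation:
Step 0: SEND seq=200 -> in-order
Step 2: SEND seq=5135 -> out-of-order
Step 3: SEND seq=5000 -> in-order
Step 4: SEND seq=380 -> in-order
Step 5: SEND seq=5173 -> in-order
Step 6: SEND seq=521 -> in-order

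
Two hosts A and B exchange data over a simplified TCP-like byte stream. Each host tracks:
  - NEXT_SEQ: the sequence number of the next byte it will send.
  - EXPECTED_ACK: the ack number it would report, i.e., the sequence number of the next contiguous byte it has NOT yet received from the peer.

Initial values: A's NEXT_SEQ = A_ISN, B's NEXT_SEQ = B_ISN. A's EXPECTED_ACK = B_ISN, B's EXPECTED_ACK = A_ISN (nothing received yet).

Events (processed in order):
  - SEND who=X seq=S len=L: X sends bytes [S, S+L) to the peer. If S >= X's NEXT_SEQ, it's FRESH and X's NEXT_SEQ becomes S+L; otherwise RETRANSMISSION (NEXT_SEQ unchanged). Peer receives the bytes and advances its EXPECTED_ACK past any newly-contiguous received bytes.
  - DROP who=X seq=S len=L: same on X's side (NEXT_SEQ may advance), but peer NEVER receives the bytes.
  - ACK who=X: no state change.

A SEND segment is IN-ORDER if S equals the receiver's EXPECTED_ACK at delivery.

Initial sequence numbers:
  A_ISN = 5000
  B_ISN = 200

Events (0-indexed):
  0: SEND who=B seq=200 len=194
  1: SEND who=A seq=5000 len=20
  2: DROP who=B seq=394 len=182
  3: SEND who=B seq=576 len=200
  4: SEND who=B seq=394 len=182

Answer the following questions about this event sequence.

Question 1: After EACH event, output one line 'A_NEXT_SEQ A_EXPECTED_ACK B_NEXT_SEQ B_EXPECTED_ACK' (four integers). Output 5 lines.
5000 394 394 5000
5020 394 394 5020
5020 394 576 5020
5020 394 776 5020
5020 776 776 5020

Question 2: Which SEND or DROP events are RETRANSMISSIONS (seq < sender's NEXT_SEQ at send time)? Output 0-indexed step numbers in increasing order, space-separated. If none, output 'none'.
Answer: 4

Derivation:
Step 0: SEND seq=200 -> fresh
Step 1: SEND seq=5000 -> fresh
Step 2: DROP seq=394 -> fresh
Step 3: SEND seq=576 -> fresh
Step 4: SEND seq=394 -> retransmit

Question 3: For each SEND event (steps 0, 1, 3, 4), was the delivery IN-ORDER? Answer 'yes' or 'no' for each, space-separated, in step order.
Answer: yes yes no yes

Derivation:
Step 0: SEND seq=200 -> in-order
Step 1: SEND seq=5000 -> in-order
Step 3: SEND seq=576 -> out-of-order
Step 4: SEND seq=394 -> in-order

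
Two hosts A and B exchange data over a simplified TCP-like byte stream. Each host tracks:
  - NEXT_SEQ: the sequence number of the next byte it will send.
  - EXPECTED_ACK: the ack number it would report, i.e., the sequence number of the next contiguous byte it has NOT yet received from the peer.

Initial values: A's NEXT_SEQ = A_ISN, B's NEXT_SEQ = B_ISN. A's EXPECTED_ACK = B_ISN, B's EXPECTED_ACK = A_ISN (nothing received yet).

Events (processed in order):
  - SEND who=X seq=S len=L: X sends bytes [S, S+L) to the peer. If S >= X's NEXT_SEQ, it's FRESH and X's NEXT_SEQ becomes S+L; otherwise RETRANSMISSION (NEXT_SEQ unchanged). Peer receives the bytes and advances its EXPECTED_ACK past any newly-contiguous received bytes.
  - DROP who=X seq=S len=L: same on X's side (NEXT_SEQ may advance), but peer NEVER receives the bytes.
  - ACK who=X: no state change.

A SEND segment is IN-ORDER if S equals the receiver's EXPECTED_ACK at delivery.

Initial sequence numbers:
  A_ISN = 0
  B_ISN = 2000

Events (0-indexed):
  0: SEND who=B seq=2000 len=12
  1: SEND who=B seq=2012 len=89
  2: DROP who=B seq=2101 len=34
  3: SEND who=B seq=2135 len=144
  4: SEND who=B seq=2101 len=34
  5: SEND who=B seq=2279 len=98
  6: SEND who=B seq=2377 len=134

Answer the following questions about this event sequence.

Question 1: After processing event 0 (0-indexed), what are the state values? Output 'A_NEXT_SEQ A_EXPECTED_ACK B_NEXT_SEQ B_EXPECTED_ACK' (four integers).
After event 0: A_seq=0 A_ack=2012 B_seq=2012 B_ack=0

0 2012 2012 0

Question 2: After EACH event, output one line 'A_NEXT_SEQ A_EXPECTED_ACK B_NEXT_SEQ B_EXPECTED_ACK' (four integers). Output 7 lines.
0 2012 2012 0
0 2101 2101 0
0 2101 2135 0
0 2101 2279 0
0 2279 2279 0
0 2377 2377 0
0 2511 2511 0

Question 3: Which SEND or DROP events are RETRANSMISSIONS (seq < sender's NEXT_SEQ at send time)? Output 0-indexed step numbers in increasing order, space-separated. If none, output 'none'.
Step 0: SEND seq=2000 -> fresh
Step 1: SEND seq=2012 -> fresh
Step 2: DROP seq=2101 -> fresh
Step 3: SEND seq=2135 -> fresh
Step 4: SEND seq=2101 -> retransmit
Step 5: SEND seq=2279 -> fresh
Step 6: SEND seq=2377 -> fresh

Answer: 4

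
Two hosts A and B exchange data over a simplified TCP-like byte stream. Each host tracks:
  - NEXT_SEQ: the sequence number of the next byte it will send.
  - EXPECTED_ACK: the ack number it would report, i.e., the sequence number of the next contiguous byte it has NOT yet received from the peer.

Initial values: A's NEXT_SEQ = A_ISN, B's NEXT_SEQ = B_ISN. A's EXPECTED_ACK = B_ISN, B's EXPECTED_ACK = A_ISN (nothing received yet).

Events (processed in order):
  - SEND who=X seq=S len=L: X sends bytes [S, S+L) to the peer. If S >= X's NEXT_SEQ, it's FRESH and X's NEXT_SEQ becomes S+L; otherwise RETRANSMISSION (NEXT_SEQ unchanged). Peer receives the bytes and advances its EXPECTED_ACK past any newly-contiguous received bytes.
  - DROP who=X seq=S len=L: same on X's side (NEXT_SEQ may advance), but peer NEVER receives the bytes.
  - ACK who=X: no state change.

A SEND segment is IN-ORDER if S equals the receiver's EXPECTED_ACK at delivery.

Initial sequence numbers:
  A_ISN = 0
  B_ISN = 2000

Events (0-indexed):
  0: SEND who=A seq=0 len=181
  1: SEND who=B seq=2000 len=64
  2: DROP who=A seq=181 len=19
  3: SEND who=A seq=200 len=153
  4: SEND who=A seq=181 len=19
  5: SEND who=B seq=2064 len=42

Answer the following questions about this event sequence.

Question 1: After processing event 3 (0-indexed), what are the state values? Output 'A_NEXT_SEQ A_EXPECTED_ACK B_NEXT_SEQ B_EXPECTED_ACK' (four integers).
After event 0: A_seq=181 A_ack=2000 B_seq=2000 B_ack=181
After event 1: A_seq=181 A_ack=2064 B_seq=2064 B_ack=181
After event 2: A_seq=200 A_ack=2064 B_seq=2064 B_ack=181
After event 3: A_seq=353 A_ack=2064 B_seq=2064 B_ack=181

353 2064 2064 181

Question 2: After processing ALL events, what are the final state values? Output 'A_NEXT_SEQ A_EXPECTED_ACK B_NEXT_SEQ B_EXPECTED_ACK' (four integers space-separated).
After event 0: A_seq=181 A_ack=2000 B_seq=2000 B_ack=181
After event 1: A_seq=181 A_ack=2064 B_seq=2064 B_ack=181
After event 2: A_seq=200 A_ack=2064 B_seq=2064 B_ack=181
After event 3: A_seq=353 A_ack=2064 B_seq=2064 B_ack=181
After event 4: A_seq=353 A_ack=2064 B_seq=2064 B_ack=353
After event 5: A_seq=353 A_ack=2106 B_seq=2106 B_ack=353

Answer: 353 2106 2106 353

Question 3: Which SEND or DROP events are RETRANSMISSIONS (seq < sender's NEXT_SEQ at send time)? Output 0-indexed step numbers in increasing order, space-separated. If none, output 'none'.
Step 0: SEND seq=0 -> fresh
Step 1: SEND seq=2000 -> fresh
Step 2: DROP seq=181 -> fresh
Step 3: SEND seq=200 -> fresh
Step 4: SEND seq=181 -> retransmit
Step 5: SEND seq=2064 -> fresh

Answer: 4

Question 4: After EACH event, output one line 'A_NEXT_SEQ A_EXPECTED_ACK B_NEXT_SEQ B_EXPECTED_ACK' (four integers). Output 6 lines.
181 2000 2000 181
181 2064 2064 181
200 2064 2064 181
353 2064 2064 181
353 2064 2064 353
353 2106 2106 353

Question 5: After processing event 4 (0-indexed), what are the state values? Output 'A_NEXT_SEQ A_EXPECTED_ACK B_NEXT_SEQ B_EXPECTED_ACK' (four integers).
After event 0: A_seq=181 A_ack=2000 B_seq=2000 B_ack=181
After event 1: A_seq=181 A_ack=2064 B_seq=2064 B_ack=181
After event 2: A_seq=200 A_ack=2064 B_seq=2064 B_ack=181
After event 3: A_seq=353 A_ack=2064 B_seq=2064 B_ack=181
After event 4: A_seq=353 A_ack=2064 B_seq=2064 B_ack=353

353 2064 2064 353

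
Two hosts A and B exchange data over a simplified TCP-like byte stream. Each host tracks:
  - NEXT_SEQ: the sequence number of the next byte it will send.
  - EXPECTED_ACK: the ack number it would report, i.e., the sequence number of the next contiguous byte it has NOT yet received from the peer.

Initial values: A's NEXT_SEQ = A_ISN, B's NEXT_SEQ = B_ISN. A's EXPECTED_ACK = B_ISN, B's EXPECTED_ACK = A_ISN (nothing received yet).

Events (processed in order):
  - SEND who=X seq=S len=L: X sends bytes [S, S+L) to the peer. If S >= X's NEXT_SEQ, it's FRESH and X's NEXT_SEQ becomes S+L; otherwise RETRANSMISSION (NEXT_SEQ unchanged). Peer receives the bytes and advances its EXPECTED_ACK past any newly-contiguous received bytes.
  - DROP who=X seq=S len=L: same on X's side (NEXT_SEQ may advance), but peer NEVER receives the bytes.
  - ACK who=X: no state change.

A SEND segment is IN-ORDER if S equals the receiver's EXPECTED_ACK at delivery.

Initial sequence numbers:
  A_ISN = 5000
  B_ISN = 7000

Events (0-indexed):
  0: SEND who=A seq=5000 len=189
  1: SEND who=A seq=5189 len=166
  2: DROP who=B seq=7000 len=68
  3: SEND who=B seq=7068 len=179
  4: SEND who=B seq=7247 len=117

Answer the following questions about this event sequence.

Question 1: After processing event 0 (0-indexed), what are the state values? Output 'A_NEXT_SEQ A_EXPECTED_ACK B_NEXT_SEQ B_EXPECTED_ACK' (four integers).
After event 0: A_seq=5189 A_ack=7000 B_seq=7000 B_ack=5189

5189 7000 7000 5189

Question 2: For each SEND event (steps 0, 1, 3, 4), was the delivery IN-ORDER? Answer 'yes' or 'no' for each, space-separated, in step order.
Step 0: SEND seq=5000 -> in-order
Step 1: SEND seq=5189 -> in-order
Step 3: SEND seq=7068 -> out-of-order
Step 4: SEND seq=7247 -> out-of-order

Answer: yes yes no no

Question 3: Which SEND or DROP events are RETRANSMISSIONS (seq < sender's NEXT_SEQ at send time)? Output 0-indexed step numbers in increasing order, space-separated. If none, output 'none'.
Step 0: SEND seq=5000 -> fresh
Step 1: SEND seq=5189 -> fresh
Step 2: DROP seq=7000 -> fresh
Step 3: SEND seq=7068 -> fresh
Step 4: SEND seq=7247 -> fresh

Answer: none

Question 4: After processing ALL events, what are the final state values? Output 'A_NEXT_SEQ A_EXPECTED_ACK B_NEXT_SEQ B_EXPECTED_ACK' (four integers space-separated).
After event 0: A_seq=5189 A_ack=7000 B_seq=7000 B_ack=5189
After event 1: A_seq=5355 A_ack=7000 B_seq=7000 B_ack=5355
After event 2: A_seq=5355 A_ack=7000 B_seq=7068 B_ack=5355
After event 3: A_seq=5355 A_ack=7000 B_seq=7247 B_ack=5355
After event 4: A_seq=5355 A_ack=7000 B_seq=7364 B_ack=5355

Answer: 5355 7000 7364 5355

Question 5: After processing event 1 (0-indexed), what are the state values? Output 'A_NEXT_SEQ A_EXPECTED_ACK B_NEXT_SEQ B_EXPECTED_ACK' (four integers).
After event 0: A_seq=5189 A_ack=7000 B_seq=7000 B_ack=5189
After event 1: A_seq=5355 A_ack=7000 B_seq=7000 B_ack=5355

5355 7000 7000 5355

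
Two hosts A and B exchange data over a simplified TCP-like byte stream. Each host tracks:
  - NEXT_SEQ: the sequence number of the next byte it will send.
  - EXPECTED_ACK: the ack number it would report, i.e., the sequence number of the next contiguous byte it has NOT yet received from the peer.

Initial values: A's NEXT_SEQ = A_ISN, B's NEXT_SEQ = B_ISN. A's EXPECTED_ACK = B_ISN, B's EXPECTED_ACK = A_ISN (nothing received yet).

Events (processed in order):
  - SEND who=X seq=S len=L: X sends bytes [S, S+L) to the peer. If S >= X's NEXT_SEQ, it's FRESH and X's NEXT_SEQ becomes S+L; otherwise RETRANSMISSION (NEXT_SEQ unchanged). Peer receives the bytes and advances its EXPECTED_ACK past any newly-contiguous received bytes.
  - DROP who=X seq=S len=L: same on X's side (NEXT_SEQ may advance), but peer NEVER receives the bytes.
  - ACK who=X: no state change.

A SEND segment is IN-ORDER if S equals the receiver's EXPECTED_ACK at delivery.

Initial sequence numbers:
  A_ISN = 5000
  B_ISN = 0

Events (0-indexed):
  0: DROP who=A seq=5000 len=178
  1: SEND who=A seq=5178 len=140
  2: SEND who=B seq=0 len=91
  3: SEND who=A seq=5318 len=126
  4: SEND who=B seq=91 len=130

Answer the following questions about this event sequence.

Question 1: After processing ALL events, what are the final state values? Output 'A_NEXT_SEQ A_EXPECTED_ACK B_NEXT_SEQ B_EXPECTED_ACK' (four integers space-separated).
Answer: 5444 221 221 5000

Derivation:
After event 0: A_seq=5178 A_ack=0 B_seq=0 B_ack=5000
After event 1: A_seq=5318 A_ack=0 B_seq=0 B_ack=5000
After event 2: A_seq=5318 A_ack=91 B_seq=91 B_ack=5000
After event 3: A_seq=5444 A_ack=91 B_seq=91 B_ack=5000
After event 4: A_seq=5444 A_ack=221 B_seq=221 B_ack=5000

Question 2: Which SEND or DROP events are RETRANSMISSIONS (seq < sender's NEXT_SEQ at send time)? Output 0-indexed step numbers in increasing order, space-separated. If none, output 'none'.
Step 0: DROP seq=5000 -> fresh
Step 1: SEND seq=5178 -> fresh
Step 2: SEND seq=0 -> fresh
Step 3: SEND seq=5318 -> fresh
Step 4: SEND seq=91 -> fresh

Answer: none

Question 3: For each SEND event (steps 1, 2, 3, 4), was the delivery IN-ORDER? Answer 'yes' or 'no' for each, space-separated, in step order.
Step 1: SEND seq=5178 -> out-of-order
Step 2: SEND seq=0 -> in-order
Step 3: SEND seq=5318 -> out-of-order
Step 4: SEND seq=91 -> in-order

Answer: no yes no yes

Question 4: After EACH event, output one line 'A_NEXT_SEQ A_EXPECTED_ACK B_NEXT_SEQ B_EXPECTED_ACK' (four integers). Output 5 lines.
5178 0 0 5000
5318 0 0 5000
5318 91 91 5000
5444 91 91 5000
5444 221 221 5000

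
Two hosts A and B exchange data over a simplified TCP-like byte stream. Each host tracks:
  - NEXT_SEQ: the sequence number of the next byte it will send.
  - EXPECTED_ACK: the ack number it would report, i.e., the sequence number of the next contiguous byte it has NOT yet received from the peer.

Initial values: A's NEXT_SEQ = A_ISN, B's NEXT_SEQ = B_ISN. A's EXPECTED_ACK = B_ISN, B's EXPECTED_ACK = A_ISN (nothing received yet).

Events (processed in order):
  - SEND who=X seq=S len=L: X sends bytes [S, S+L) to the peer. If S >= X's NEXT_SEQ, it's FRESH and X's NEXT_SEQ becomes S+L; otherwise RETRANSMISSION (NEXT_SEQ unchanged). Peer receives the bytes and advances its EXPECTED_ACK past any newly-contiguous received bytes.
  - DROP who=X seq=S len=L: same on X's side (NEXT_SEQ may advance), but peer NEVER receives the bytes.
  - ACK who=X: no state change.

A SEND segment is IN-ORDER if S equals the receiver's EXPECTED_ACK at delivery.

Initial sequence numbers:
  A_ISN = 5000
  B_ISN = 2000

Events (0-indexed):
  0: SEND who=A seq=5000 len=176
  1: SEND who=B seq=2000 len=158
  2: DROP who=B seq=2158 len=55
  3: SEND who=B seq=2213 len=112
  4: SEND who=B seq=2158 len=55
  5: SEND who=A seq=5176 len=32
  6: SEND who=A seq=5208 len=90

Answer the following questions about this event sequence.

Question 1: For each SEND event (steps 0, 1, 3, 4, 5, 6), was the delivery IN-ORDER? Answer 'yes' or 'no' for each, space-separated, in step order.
Step 0: SEND seq=5000 -> in-order
Step 1: SEND seq=2000 -> in-order
Step 3: SEND seq=2213 -> out-of-order
Step 4: SEND seq=2158 -> in-order
Step 5: SEND seq=5176 -> in-order
Step 6: SEND seq=5208 -> in-order

Answer: yes yes no yes yes yes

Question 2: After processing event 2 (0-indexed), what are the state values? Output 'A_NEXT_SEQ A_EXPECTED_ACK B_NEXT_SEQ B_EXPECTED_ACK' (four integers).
After event 0: A_seq=5176 A_ack=2000 B_seq=2000 B_ack=5176
After event 1: A_seq=5176 A_ack=2158 B_seq=2158 B_ack=5176
After event 2: A_seq=5176 A_ack=2158 B_seq=2213 B_ack=5176

5176 2158 2213 5176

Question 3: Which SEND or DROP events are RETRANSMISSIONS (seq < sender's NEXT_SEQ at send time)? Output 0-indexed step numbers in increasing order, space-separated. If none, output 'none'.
Answer: 4

Derivation:
Step 0: SEND seq=5000 -> fresh
Step 1: SEND seq=2000 -> fresh
Step 2: DROP seq=2158 -> fresh
Step 3: SEND seq=2213 -> fresh
Step 4: SEND seq=2158 -> retransmit
Step 5: SEND seq=5176 -> fresh
Step 6: SEND seq=5208 -> fresh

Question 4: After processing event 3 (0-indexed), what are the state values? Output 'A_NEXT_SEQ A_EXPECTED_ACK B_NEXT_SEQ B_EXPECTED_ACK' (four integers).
After event 0: A_seq=5176 A_ack=2000 B_seq=2000 B_ack=5176
After event 1: A_seq=5176 A_ack=2158 B_seq=2158 B_ack=5176
After event 2: A_seq=5176 A_ack=2158 B_seq=2213 B_ack=5176
After event 3: A_seq=5176 A_ack=2158 B_seq=2325 B_ack=5176

5176 2158 2325 5176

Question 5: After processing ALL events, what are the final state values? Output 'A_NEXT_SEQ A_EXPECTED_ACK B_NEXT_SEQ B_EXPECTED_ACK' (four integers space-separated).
Answer: 5298 2325 2325 5298

Derivation:
After event 0: A_seq=5176 A_ack=2000 B_seq=2000 B_ack=5176
After event 1: A_seq=5176 A_ack=2158 B_seq=2158 B_ack=5176
After event 2: A_seq=5176 A_ack=2158 B_seq=2213 B_ack=5176
After event 3: A_seq=5176 A_ack=2158 B_seq=2325 B_ack=5176
After event 4: A_seq=5176 A_ack=2325 B_seq=2325 B_ack=5176
After event 5: A_seq=5208 A_ack=2325 B_seq=2325 B_ack=5208
After event 6: A_seq=5298 A_ack=2325 B_seq=2325 B_ack=5298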